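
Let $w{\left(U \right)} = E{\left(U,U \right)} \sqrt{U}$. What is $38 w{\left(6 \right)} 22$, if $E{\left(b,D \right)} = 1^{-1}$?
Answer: $836 \sqrt{6} \approx 2047.8$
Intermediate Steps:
$E{\left(b,D \right)} = 1$
$w{\left(U \right)} = \sqrt{U}$ ($w{\left(U \right)} = 1 \sqrt{U} = \sqrt{U}$)
$38 w{\left(6 \right)} 22 = 38 \sqrt{6} \cdot 22 = 836 \sqrt{6}$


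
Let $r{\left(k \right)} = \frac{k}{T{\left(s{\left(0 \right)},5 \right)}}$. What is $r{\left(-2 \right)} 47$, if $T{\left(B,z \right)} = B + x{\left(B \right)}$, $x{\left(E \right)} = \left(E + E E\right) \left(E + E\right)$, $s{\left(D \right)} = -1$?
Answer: $94$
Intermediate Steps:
$x{\left(E \right)} = 2 E \left(E + E^{2}\right)$ ($x{\left(E \right)} = \left(E + E^{2}\right) 2 E = 2 E \left(E + E^{2}\right)$)
$T{\left(B,z \right)} = B + 2 B^{2} \left(1 + B\right)$
$r{\left(k \right)} = - k$ ($r{\left(k \right)} = \frac{k}{\left(-1\right) \left(1 + 2 \left(-1\right) \left(1 - 1\right)\right)} = \frac{k}{\left(-1\right) \left(1 + 2 \left(-1\right) 0\right)} = \frac{k}{\left(-1\right) \left(1 + 0\right)} = \frac{k}{\left(-1\right) 1} = \frac{k}{-1} = k \left(-1\right) = - k$)
$r{\left(-2 \right)} 47 = \left(-1\right) \left(-2\right) 47 = 2 \cdot 47 = 94$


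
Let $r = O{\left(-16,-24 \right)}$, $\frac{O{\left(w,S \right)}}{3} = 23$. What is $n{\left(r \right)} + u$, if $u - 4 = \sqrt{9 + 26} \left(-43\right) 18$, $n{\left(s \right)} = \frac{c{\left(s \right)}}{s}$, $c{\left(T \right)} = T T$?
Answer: $73 - 774 \sqrt{35} \approx -4506.0$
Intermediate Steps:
$c{\left(T \right)} = T^{2}$
$O{\left(w,S \right)} = 69$ ($O{\left(w,S \right)} = 3 \cdot 23 = 69$)
$r = 69$
$n{\left(s \right)} = s$ ($n{\left(s \right)} = \frac{s^{2}}{s} = s$)
$u = 4 - 774 \sqrt{35}$ ($u = 4 + \sqrt{9 + 26} \left(-43\right) 18 = 4 + \sqrt{35} \left(-43\right) 18 = 4 + - 43 \sqrt{35} \cdot 18 = 4 - 774 \sqrt{35} \approx -4575.0$)
$n{\left(r \right)} + u = 69 + \left(4 - 774 \sqrt{35}\right) = 73 - 774 \sqrt{35}$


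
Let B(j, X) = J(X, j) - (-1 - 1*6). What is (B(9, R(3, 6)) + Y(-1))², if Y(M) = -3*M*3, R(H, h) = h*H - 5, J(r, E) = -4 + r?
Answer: 625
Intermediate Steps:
R(H, h) = -5 + H*h (R(H, h) = H*h - 5 = -5 + H*h)
Y(M) = -9*M
B(j, X) = 3 + X (B(j, X) = (-4 + X) - (-1 - 1*6) = (-4 + X) - (-1 - 6) = (-4 + X) - 1*(-7) = (-4 + X) + 7 = 3 + X)
(B(9, R(3, 6)) + Y(-1))² = ((3 + (-5 + 3*6)) - 9*(-1))² = ((3 + (-5 + 18)) + 9)² = ((3 + 13) + 9)² = (16 + 9)² = 25² = 625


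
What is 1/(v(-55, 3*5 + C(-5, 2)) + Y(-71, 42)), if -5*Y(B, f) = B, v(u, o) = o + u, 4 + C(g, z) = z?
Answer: -5/139 ≈ -0.035971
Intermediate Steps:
C(g, z) = -4 + z
Y(B, f) = -B/5
1/(v(-55, 3*5 + C(-5, 2)) + Y(-71, 42)) = 1/(((3*5 + (-4 + 2)) - 55) - ⅕*(-71)) = 1/(((15 - 2) - 55) + 71/5) = 1/((13 - 55) + 71/5) = 1/(-42 + 71/5) = 1/(-139/5) = -5/139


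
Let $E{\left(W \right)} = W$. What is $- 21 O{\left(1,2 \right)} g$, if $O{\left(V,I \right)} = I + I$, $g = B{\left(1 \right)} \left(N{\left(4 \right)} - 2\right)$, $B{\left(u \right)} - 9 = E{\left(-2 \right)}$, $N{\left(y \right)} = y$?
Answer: $-1176$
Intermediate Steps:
$B{\left(u \right)} = 7$ ($B{\left(u \right)} = 9 - 2 = 7$)
$g = 14$ ($g = 7 \left(4 - 2\right) = 7 \cdot 2 = 14$)
$O{\left(V,I \right)} = 2 I$
$- 21 O{\left(1,2 \right)} g = - 21 \cdot 2 \cdot 2 \cdot 14 = \left(-21\right) 4 \cdot 14 = \left(-84\right) 14 = -1176$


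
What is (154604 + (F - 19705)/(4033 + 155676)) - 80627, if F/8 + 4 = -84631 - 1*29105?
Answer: 11813863068/159709 ≈ 73971.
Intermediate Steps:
F = -909920 (F = -32 + 8*(-84631 - 1*29105) = -32 + 8*(-84631 - 29105) = -32 + 8*(-113736) = -32 - 909888 = -909920)
(154604 + (F - 19705)/(4033 + 155676)) - 80627 = (154604 + (-909920 - 19705)/(4033 + 155676)) - 80627 = (154604 - 929625/159709) - 80627 = 24690720611/159709 - 80627 = 11813863068/159709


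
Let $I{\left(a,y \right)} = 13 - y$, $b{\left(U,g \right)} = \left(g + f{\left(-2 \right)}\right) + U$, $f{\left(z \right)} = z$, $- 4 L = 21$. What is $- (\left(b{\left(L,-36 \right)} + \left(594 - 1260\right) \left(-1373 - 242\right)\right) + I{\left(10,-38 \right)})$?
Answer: $- \frac{4302391}{4} \approx -1.0756 \cdot 10^{6}$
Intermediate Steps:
$L = - \frac{21}{4}$ ($L = \left(- \frac{1}{4}\right) 21 = - \frac{21}{4} \approx -5.25$)
$b{\left(U,g \right)} = -2 + U + g$ ($b{\left(U,g \right)} = \left(g - 2\right) + U = \left(-2 + g\right) + U = -2 + U + g$)
$- (\left(b{\left(L,-36 \right)} + \left(594 - 1260\right) \left(-1373 - 242\right)\right) + I{\left(10,-38 \right)}) = - (\left(\left(-2 - \frac{21}{4} - 36\right) + \left(594 - 1260\right) \left(-1373 - 242\right)\right) + \left(13 - -38\right)) = - (\left(- \frac{173}{4} - -1075590\right) + \left(13 + 38\right)) = - (\left(- \frac{173}{4} + 1075590\right) + 51) = - (\frac{4302187}{4} + 51) = \left(-1\right) \frac{4302391}{4} = - \frac{4302391}{4}$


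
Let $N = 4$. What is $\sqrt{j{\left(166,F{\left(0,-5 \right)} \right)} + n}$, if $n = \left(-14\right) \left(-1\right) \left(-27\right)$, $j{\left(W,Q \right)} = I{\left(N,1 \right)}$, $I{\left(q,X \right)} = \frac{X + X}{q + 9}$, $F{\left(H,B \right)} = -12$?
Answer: $\frac{4 i \sqrt{3991}}{13} \approx 19.438 i$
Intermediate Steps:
$I{\left(q,X \right)} = \frac{2 X}{9 + q}$
$j{\left(W,Q \right)} = \frac{2}{13}$ ($j{\left(W,Q \right)} = 2 \cdot 1 \frac{1}{9 + 4} = 2 \cdot 1 \cdot \frac{1}{13} = \frac{2}{13}$)
$n = -378$ ($n = 14 \left(-27\right) = -378$)
$\sqrt{j{\left(166,F{\left(0,-5 \right)} \right)} + n} = \sqrt{\frac{2}{13} - 378} = \sqrt{- \frac{4912}{13}} = \frac{4 i \sqrt{3991}}{13}$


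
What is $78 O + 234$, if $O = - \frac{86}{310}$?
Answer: $\frac{32916}{155} \approx 212.36$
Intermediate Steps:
$O = - \frac{43}{155}$ ($O = \left(-86\right) \frac{1}{310} = - \frac{43}{155} \approx -0.27742$)
$78 O + 234 = 78 \left(- \frac{43}{155}\right) + 234 = - \frac{3354}{155} + 234 = \frac{32916}{155}$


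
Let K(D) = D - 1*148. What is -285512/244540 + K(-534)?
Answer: -41765448/61135 ≈ -683.17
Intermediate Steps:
K(D) = -148 + D (K(D) = D - 148 = -148 + D)
-285512/244540 + K(-534) = -285512/244540 + (-148 - 534) = -285512*1/244540 - 682 = -71378/61135 - 682 = -41765448/61135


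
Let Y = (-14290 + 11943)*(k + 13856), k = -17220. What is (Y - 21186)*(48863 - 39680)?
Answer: 72308062326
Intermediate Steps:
Y = 7895308 (Y = (-14290 + 11943)*(-17220 + 13856) = -2347*(-3364) = 7895308)
(Y - 21186)*(48863 - 39680) = (7895308 - 21186)*(48863 - 39680) = 7874122*9183 = 72308062326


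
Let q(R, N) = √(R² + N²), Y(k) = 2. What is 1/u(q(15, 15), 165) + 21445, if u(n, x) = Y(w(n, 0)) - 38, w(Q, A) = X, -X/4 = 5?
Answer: 772019/36 ≈ 21445.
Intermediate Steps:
X = -20 (X = -4*5 = -20)
w(Q, A) = -20
q(R, N) = √(N² + R²)
u(n, x) = -36 (u(n, x) = 2 - 38 = -36)
1/u(q(15, 15), 165) + 21445 = 1/(-36) + 21445 = -1/36 + 21445 = 772019/36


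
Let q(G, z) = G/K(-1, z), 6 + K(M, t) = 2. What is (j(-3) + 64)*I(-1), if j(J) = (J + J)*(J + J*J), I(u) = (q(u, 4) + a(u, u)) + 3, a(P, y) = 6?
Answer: 259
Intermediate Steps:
K(M, t) = -4 (K(M, t) = -6 + 2 = -4)
q(G, z) = -G/4 (q(G, z) = G/(-4) = G*(-¼) = -G/4)
I(u) = 9 - u/4 (I(u) = (-u/4 + 6) + 3 = (6 - u/4) + 3 = 9 - u/4)
j(J) = 2*J*(J + J²) (j(J) = (2*J)*(J + J²) = 2*J*(J + J²))
(j(-3) + 64)*I(-1) = (2*(-3)²*(1 - 3) + 64)*(9 - ¼*(-1)) = (2*9*(-2) + 64)*(9 + ¼) = (-36 + 64)*(37/4) = 28*(37/4) = 259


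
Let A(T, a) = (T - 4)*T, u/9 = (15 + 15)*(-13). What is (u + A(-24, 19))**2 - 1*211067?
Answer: 7843177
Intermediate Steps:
u = -3510 (u = 9*((15 + 15)*(-13)) = 9*(30*(-13)) = 9*(-390) = -3510)
A(T, a) = T*(-4 + T) (A(T, a) = (-4 + T)*T = T*(-4 + T))
(u + A(-24, 19))**2 - 1*211067 = (-3510 - 24*(-4 - 24))**2 - 1*211067 = (-3510 - 24*(-28))**2 - 211067 = (-3510 + 672)**2 - 211067 = (-2838)**2 - 211067 = 8054244 - 211067 = 7843177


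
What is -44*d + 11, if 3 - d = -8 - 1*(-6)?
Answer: -209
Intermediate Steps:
d = 5 (d = 3 - (-8 - 1*(-6)) = 3 - (-8 + 6) = 3 - 1*(-2) = 3 + 2 = 5)
-44*d + 11 = -44*5 + 11 = -220 + 11 = -209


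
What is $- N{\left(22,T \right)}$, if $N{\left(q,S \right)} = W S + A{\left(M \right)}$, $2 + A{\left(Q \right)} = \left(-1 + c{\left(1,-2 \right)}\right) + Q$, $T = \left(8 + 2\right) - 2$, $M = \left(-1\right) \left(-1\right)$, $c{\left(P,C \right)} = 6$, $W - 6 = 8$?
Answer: $-116$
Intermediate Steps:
$W = 14$ ($W = 6 + 8 = 14$)
$M = 1$
$T = 8$ ($T = 10 - 2 = 8$)
$A{\left(Q \right)} = 3 + Q$ ($A{\left(Q \right)} = -2 + \left(\left(-1 + 6\right) + Q\right) = -2 + \left(5 + Q\right) = 3 + Q$)
$N{\left(q,S \right)} = 4 + 14 S$ ($N{\left(q,S \right)} = 14 S + \left(3 + 1\right) = 14 S + 4 = 4 + 14 S$)
$- N{\left(22,T \right)} = - (4 + 14 \cdot 8) = - (4 + 112) = \left(-1\right) 116 = -116$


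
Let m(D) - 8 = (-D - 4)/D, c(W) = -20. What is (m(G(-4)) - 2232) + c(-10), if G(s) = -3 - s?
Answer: -2249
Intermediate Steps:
m(D) = 8 + (-4 - D)/D (m(D) = 8 + (-D - 4)/D = 8 + (-4 - D)/D)
(m(G(-4)) - 2232) + c(-10) = ((7 - 4/(-3 - 1*(-4))) - 2232) - 20 = ((7 - 4/(-3 + 4)) - 2232) - 20 = ((7 - 4/1) - 2232) - 20 = ((7 - 4*1) - 2232) - 20 = ((7 - 4) - 2232) - 20 = (3 - 2232) - 20 = -2229 - 20 = -2249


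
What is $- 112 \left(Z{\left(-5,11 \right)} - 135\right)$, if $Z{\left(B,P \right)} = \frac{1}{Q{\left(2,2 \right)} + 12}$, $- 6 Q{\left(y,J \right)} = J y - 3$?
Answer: $\frac{1072848}{71} \approx 15111.0$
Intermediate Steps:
$Q{\left(y,J \right)} = \frac{1}{2} - \frac{J y}{6}$ ($Q{\left(y,J \right)} = - \frac{J y - 3}{6} = - \frac{-3 + J y}{6} = \frac{1}{2} - \frac{J y}{6}$)
$Z{\left(B,P \right)} = \frac{6}{71}$ ($Z{\left(B,P \right)} = \frac{1}{\left(\frac{1}{2} - \frac{1}{3} \cdot 2\right) + 12} = \frac{1}{\left(\frac{1}{2} - \frac{2}{3}\right) + 12} = \frac{1}{- \frac{1}{6} + 12} = \frac{1}{\frac{71}{6}} = \frac{6}{71}$)
$- 112 \left(Z{\left(-5,11 \right)} - 135\right) = - 112 \left(\frac{6}{71} - 135\right) = \left(-112\right) \left(- \frac{9579}{71}\right) = \frac{1072848}{71}$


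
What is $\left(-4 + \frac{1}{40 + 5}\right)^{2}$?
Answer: $\frac{32041}{2025} \approx 15.823$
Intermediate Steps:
$\left(-4 + \frac{1}{40 + 5}\right)^{2} = \left(-4 + \frac{1}{45}\right)^{2} = \left(- \frac{179}{45}\right)^{2} = \frac{32041}{2025}$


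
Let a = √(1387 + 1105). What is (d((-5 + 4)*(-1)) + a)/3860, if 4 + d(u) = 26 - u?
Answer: 21/3860 + √623/1930 ≈ 0.018373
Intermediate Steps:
d(u) = 22 - u (d(u) = -4 + (26 - u) = 22 - u)
a = 2*√623 (a = √2492 = 2*√623 ≈ 49.920)
(d((-5 + 4)*(-1)) + a)/3860 = ((22 - (-5 + 4)*(-1)) + 2*√623)/3860 = ((22 - (-1)*(-1)) + 2*√623)*(1/3860) = ((22 - 1*1) + 2*√623)*(1/3860) = ((22 - 1) + 2*√623)*(1/3860) = (21 + 2*√623)*(1/3860) = 21/3860 + √623/1930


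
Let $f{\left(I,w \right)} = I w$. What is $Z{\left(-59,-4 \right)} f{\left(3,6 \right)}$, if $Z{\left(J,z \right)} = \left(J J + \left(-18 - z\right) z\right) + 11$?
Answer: $63864$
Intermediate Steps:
$Z{\left(J,z \right)} = 11 + J^{2} + z \left(-18 - z\right)$ ($Z{\left(J,z \right)} = \left(J^{2} + z \left(-18 - z\right)\right) + 11 = 11 + J^{2} + z \left(-18 - z\right)$)
$Z{\left(-59,-4 \right)} f{\left(3,6 \right)} = \left(11 + \left(-59\right)^{2} - \left(-4\right)^{2} - -72\right) 3 \cdot 6 = \left(11 + 3481 - 16 + 72\right) 18 = 3548 \cdot 18 = 63864$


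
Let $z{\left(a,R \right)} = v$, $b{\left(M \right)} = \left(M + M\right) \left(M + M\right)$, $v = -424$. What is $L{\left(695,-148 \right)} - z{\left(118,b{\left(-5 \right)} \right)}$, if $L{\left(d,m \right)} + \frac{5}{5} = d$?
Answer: $1118$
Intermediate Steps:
$L{\left(d,m \right)} = -1 + d$
$b{\left(M \right)} = 4 M^{2}$ ($b{\left(M \right)} = 2 M 2 M = 4 M^{2}$)
$z{\left(a,R \right)} = -424$
$L{\left(695,-148 \right)} - z{\left(118,b{\left(-5 \right)} \right)} = \left(-1 + 695\right) - -424 = 694 + 424 = 1118$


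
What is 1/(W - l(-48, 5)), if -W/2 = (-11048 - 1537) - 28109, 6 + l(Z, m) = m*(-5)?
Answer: 1/81419 ≈ 1.2282e-5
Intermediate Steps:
l(Z, m) = -6 - 5*m (l(Z, m) = -6 + m*(-5) = -6 - 5*m)
W = 81388 (W = -2*((-11048 - 1537) - 28109) = -2*(-12585 - 28109) = -2*(-40694) = 81388)
1/(W - l(-48, 5)) = 1/(81388 - (-6 - 5*5)) = 1/(81388 - (-6 - 25)) = 1/(81388 - 1*(-31)) = 1/(81388 + 31) = 1/81419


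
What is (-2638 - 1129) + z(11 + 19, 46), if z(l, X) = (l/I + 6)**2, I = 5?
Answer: -3623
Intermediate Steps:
z(l, X) = (6 + l/5)**2 (z(l, X) = (l/5 + 6)**2 = (6 + l/5)**2)
(-2638 - 1129) + z(11 + 19, 46) = (-2638 - 1129) + (30 + (11 + 19))**2/25 = -3767 + (30 + 30)**2/25 = -3767 + (1/25)*60**2 = -3767 + (1/25)*3600 = -3767 + 144 = -3623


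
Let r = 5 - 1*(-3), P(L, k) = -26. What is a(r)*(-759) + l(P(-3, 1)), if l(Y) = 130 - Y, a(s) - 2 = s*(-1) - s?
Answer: 10782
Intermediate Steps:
r = 8 (r = 5 + 3 = 8)
a(s) = 2 - 2*s (a(s) = 2 + (s*(-1) - s) = 2 + (-s - s) = 2 - 2*s)
a(r)*(-759) + l(P(-3, 1)) = (2 - 2*8)*(-759) + (130 - 1*(-26)) = (2 - 16)*(-759) + (130 + 26) = -14*(-759) + 156 = 10626 + 156 = 10782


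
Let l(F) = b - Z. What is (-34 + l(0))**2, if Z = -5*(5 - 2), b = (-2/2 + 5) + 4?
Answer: 121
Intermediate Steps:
b = 8 (b = (-2*1/2 + 5) + 4 = (-1 + 5) + 4 = 4 + 4 = 8)
Z = -15 (Z = -5*3 = -15)
l(F) = 23 (l(F) = 8 - 1*(-15) = 8 + 15 = 23)
(-34 + l(0))**2 = (-34 + 23)**2 = (-11)**2 = 121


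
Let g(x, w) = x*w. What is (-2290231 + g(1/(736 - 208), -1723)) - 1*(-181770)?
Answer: -1113269131/528 ≈ -2.1085e+6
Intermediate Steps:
g(x, w) = w*x
(-2290231 + g(1/(736 - 208), -1723)) - 1*(-181770) = (-2290231 - 1723/(736 - 208)) - 1*(-181770) = (-2290231 - 1723/528) + 181770 = -1209243691/528 + 181770 = -1113269131/528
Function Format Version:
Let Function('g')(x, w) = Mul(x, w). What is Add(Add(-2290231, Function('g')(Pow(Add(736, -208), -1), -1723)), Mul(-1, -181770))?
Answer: Rational(-1113269131, 528) ≈ -2.1085e+6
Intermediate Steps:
Function('g')(x, w) = Mul(w, x)
Add(Add(-2290231, Function('g')(Pow(Add(736, -208), -1), -1723)), Mul(-1, -181770)) = Add(Add(-2290231, Mul(-1723, Pow(Add(736, -208), -1))), Mul(-1, -181770)) = Add(Add(-2290231, Mul(-1723, Pow(528, -1))), 181770) = Add(Add(-2290231, Mul(-1723, Rational(1, 528))), 181770) = Add(Add(-2290231, Rational(-1723, 528)), 181770) = Add(Rational(-1209243691, 528), 181770) = Rational(-1113269131, 528)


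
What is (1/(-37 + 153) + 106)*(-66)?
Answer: -405801/58 ≈ -6996.6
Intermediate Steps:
(1/(-37 + 153) + 106)*(-66) = (1/116 + 106)*(-66) = (12297/116)*(-66) = -405801/58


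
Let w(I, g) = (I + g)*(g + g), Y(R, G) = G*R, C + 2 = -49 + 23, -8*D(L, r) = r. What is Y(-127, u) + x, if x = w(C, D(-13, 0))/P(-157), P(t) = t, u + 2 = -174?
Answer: 22352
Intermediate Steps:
u = -176 (u = -2 - 174 = -176)
D(L, r) = -r/8
C = -28 (C = -2 + (-49 + 23) = -2 - 26 = -28)
w(I, g) = 2*g*(I + g) (w(I, g) = (I + g)*(2*g) = 2*g*(I + g))
x = 0 (x = (2*(-⅛*0)*(-28 - ⅛*0))/(-157) = (2*0*(-28 + 0))*(-1/157) = (2*0*(-28))*(-1/157) = 0*(-1/157) = 0)
Y(-127, u) + x = -176*(-127) + 0 = 22352 + 0 = 22352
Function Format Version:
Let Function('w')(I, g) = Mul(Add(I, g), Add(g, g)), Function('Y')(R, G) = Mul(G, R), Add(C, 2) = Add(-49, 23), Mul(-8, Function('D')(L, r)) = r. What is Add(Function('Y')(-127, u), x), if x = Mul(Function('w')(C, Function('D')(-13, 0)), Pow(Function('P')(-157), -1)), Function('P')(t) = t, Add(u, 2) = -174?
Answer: 22352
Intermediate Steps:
u = -176 (u = Add(-2, -174) = -176)
Function('D')(L, r) = Mul(Rational(-1, 8), r)
C = -28 (C = Add(-2, Add(-49, 23)) = Add(-2, -26) = -28)
Function('w')(I, g) = Mul(2, g, Add(I, g)) (Function('w')(I, g) = Mul(Add(I, g), Mul(2, g)) = Mul(2, g, Add(I, g)))
x = 0 (x = Mul(Mul(2, Mul(Rational(-1, 8), 0), Add(-28, Mul(Rational(-1, 8), 0))), Pow(-157, -1)) = Mul(Mul(2, 0, Add(-28, 0)), Rational(-1, 157)) = Mul(Mul(2, 0, -28), Rational(-1, 157)) = Mul(0, Rational(-1, 157)) = 0)
Add(Function('Y')(-127, u), x) = Add(Mul(-176, -127), 0) = Add(22352, 0) = 22352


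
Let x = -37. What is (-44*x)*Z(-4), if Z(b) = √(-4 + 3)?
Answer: 1628*I ≈ 1628.0*I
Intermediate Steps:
Z(b) = I (Z(b) = √(-1) = I)
(-44*x)*Z(-4) = (-44*(-37))*I = 1628*I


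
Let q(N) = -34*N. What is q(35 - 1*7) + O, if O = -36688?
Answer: -37640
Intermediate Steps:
q(35 - 1*7) + O = -34*(35 - 1*7) - 36688 = -34*(35 - 7) - 36688 = -34*28 - 36688 = -952 - 36688 = -37640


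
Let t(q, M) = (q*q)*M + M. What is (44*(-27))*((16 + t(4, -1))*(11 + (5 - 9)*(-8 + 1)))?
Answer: 46332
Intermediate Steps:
t(q, M) = M + M*q**2 (t(q, M) = q**2*M + M = M*q**2 + M = M + M*q**2)
(44*(-27))*((16 + t(4, -1))*(11 + (5 - 9)*(-8 + 1))) = (44*(-27))*((16 - (1 + 4**2))*(11 + (5 - 9)*(-8 + 1))) = -1188*(16 - (1 + 16))*(11 - 4*(-7)) = -1188*(16 - 1*17)*(11 + 28) = -1188*(16 - 17)*39 = -(-1188)*39 = -1188*(-39) = 46332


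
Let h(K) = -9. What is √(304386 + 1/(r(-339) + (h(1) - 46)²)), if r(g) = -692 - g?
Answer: √135824338631/668 ≈ 551.71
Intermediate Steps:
√(304386 + 1/(r(-339) + (h(1) - 46)²)) = √(304386 + 1/((-692 - 1*(-339)) + (-9 - 46)²)) = √(304386 + 1/((-692 + 339) + (-55)²)) = √(304386 + 1/(-353 + 3025)) = √(304386 + 1/2672) = √(813319393/2672) = √135824338631/668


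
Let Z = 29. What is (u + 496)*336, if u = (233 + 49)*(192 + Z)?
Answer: 21106848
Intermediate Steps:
u = 62322 (u = (233 + 49)*(192 + 29) = 282*221 = 62322)
(u + 496)*336 = (62322 + 496)*336 = 62818*336 = 21106848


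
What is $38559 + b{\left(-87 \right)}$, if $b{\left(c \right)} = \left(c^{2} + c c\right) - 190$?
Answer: $53507$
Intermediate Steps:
$b{\left(c \right)} = -190 + 2 c^{2}$ ($b{\left(c \right)} = \left(c^{2} + c^{2}\right) - 190 = 2 c^{2} - 190 = -190 + 2 c^{2}$)
$38559 + b{\left(-87 \right)} = 38559 - \left(190 - 2 \left(-87\right)^{2}\right) = 38559 + \left(-190 + 2 \cdot 7569\right) = 38559 + \left(-190 + 15138\right) = 38559 + 14948 = 53507$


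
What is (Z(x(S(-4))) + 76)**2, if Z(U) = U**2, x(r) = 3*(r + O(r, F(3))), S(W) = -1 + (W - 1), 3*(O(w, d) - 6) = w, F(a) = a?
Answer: 12544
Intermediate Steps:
O(w, d) = 6 + w/3
S(W) = -2 + W (S(W) = -1 + (-1 + W) = -2 + W)
x(r) = 18 + 4*r (x(r) = 3*(r + (6 + r/3)) = 3*(6 + 4*r/3) = 18 + 4*r)
(Z(x(S(-4))) + 76)**2 = ((18 + 4*(-2 - 4))**2 + 76)**2 = ((18 + 4*(-6))**2 + 76)**2 = ((18 - 24)**2 + 76)**2 = ((-6)**2 + 76)**2 = (36 + 76)**2 = 112**2 = 12544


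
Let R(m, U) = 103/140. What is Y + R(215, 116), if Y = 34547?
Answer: 4836683/140 ≈ 34548.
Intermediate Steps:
R(m, U) = 103/140 (R(m, U) = 103*(1/140) = 103/140)
Y + R(215, 116) = 34547 + 103/140 = 4836683/140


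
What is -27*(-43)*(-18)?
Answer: -20898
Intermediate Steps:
-27*(-43)*(-18) = 1161*(-18) = -20898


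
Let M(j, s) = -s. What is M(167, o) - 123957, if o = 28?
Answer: -123985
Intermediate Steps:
M(167, o) - 123957 = -1*28 - 123957 = -28 - 123957 = -123985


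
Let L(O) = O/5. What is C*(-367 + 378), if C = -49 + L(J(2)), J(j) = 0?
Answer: -539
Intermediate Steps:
L(O) = O/5 (L(O) = O*(1/5) = O/5)
C = -49 (C = -49 + (1/5)*0 = -49 + 0 = -49)
C*(-367 + 378) = -49*(-367 + 378) = -49*11 = -539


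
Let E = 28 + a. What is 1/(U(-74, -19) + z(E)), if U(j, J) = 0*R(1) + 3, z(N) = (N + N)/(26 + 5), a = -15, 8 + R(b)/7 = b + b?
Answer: 31/119 ≈ 0.26050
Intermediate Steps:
R(b) = -56 + 14*b (R(b) = -56 + 7*(b + b) = -56 + 7*(2*b) = -56 + 14*b)
E = 13 (E = 28 - 15 = 13)
z(N) = 2*N/31 (z(N) = (2*N)/31 = (2*N)*(1/31) = 2*N/31)
U(j, J) = 3 (U(j, J) = 0*(-56 + 14*1) + 3 = 0*(-56 + 14) + 3 = 0*(-42) + 3 = 0 + 3 = 3)
1/(U(-74, -19) + z(E)) = 1/(3 + (2/31)*13) = 1/(3 + 26/31) = 1/(119/31) = 31/119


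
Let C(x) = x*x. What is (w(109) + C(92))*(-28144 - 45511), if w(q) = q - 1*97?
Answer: -624299780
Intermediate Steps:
w(q) = -97 + q (w(q) = q - 97 = -97 + q)
C(x) = x²
(w(109) + C(92))*(-28144 - 45511) = ((-97 + 109) + 92²)*(-28144 - 45511) = (12 + 8464)*(-73655) = 8476*(-73655) = -624299780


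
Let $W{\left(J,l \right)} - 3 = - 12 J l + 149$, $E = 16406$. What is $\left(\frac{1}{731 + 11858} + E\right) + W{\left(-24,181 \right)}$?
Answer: $\frac{864688055}{12589} \approx 68686.0$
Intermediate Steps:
$W{\left(J,l \right)} = 152 - 12 J l$ ($W{\left(J,l \right)} = 3 + \left(- 12 J l + 149\right) = 3 - \left(-149 + 12 J l\right) = 152 - 12 J l$)
$\left(\frac{1}{731 + 11858} + E\right) + W{\left(-24,181 \right)} = \left(\frac{1}{731 + 11858} + 16406\right) - \left(-152 - 52128\right) = \left(\frac{1}{12589} + 16406\right) + \left(152 + 52128\right) = \left(\frac{1}{12589} + 16406\right) + 52280 = \frac{206535135}{12589} + 52280 = \frac{864688055}{12589}$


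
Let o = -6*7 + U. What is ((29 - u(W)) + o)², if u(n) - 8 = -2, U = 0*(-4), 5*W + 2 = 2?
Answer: 361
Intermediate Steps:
W = 0 (W = -⅖ + (⅕)*2 = -⅖ + ⅖ = 0)
U = 0
o = -42 (o = -6*7 + 0 = -42 + 0 = -42)
u(n) = 6 (u(n) = 8 - 2 = 6)
((29 - u(W)) + o)² = ((29 - 1*6) - 42)² = ((29 - 6) - 42)² = (23 - 42)² = (-19)² = 361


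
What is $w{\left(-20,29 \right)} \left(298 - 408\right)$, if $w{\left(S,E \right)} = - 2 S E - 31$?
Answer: $-124190$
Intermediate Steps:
$w{\left(S,E \right)} = -31 - 2 E S$ ($w{\left(S,E \right)} = - 2 E S - 31 = -31 - 2 E S$)
$w{\left(-20,29 \right)} \left(298 - 408\right) = \left(-31 - 58 \left(-20\right)\right) \left(298 - 408\right) = \left(-31 + 1160\right) \left(-110\right) = 1129 \left(-110\right) = -124190$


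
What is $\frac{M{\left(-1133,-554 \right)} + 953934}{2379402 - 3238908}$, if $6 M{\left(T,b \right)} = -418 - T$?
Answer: $- \frac{5724319}{5157036} \approx -1.11$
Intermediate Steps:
$M{\left(T,b \right)} = - \frac{209}{3} - \frac{T}{6}$ ($M{\left(T,b \right)} = \frac{-418 - T}{6} = - \frac{209}{3} - \frac{T}{6}$)
$\frac{M{\left(-1133,-554 \right)} + 953934}{2379402 - 3238908} = \frac{\left(- \frac{209}{3} - - \frac{1133}{6}\right) + 953934}{2379402 - 3238908} = \frac{\left(- \frac{209}{3} + \frac{1133}{6}\right) + 953934}{-859506} = \left(\frac{715}{6} + 953934\right) \left(- \frac{1}{859506}\right) = \frac{5724319}{6} \left(- \frac{1}{859506}\right) = - \frac{5724319}{5157036}$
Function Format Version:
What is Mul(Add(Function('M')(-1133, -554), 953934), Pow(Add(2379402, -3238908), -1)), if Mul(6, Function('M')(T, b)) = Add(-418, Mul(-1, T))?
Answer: Rational(-5724319, 5157036) ≈ -1.1100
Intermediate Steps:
Function('M')(T, b) = Add(Rational(-209, 3), Mul(Rational(-1, 6), T)) (Function('M')(T, b) = Mul(Rational(1, 6), Add(-418, Mul(-1, T))) = Add(Rational(-209, 3), Mul(Rational(-1, 6), T)))
Mul(Add(Function('M')(-1133, -554), 953934), Pow(Add(2379402, -3238908), -1)) = Mul(Add(Add(Rational(-209, 3), Mul(Rational(-1, 6), -1133)), 953934), Pow(Add(2379402, -3238908), -1)) = Mul(Add(Add(Rational(-209, 3), Rational(1133, 6)), 953934), Pow(-859506, -1)) = Mul(Add(Rational(715, 6), 953934), Rational(-1, 859506)) = Mul(Rational(5724319, 6), Rational(-1, 859506)) = Rational(-5724319, 5157036)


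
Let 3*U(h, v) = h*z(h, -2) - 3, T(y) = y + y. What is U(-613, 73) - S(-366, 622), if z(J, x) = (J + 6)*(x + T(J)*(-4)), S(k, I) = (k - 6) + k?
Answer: 607997431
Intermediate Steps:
T(y) = 2*y
S(k, I) = -6 + 2*k (S(k, I) = (-6 + k) + k = -6 + 2*k)
z(J, x) = (6 + J)*(x - 8*J) (z(J, x) = (J + 6)*(x + (2*J)*(-4)) = (6 + J)*(x - 8*J))
U(h, v) = -1 + h*(-12 - 50*h - 8*h**2)/3 (U(h, v) = (h*(-48*h - 8*h**2 + 6*(-2) + h*(-2)) - 3)/3 = (h*(-48*h - 8*h**2 - 12 - 2*h) - 3)/3 = (h*(-12 - 50*h - 8*h**2) - 3)/3 = (-3 + h*(-12 - 50*h - 8*h**2))/3 = -1 + h*(-12 - 50*h - 8*h**2)/3)
U(-613, 73) - S(-366, 622) = (-1 - 2/3*(-613)*(6 + 4*(-613)**2 + 25*(-613))) - (-6 + 2*(-366)) = (-1 - 2/3*(-613)*(6 + 4*375769 - 15325)) - (-6 - 732) = (-1 - 2/3*(-613)*(6 + 1503076 - 15325)) - 1*(-738) = (-1 - 2/3*(-613)*1487757) + 738 = (-1 + 607996694) + 738 = 607996693 + 738 = 607997431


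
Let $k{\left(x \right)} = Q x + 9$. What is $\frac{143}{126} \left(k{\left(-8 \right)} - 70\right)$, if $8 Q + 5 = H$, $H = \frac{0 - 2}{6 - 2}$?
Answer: $- \frac{5291}{84} \approx -62.988$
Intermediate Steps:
$H = - \frac{1}{2}$ ($H = - \frac{2}{4} = \left(-2\right) \frac{1}{4} = - \frac{1}{2} \approx -0.5$)
$Q = - \frac{11}{16}$ ($Q = - \frac{5}{8} + \frac{1}{8} \left(- \frac{1}{2}\right) = - \frac{5}{8} - \frac{1}{16} = - \frac{11}{16} \approx -0.6875$)
$k{\left(x \right)} = 9 - \frac{11 x}{16}$ ($k{\left(x \right)} = - \frac{11 x}{16} + 9 = 9 - \frac{11 x}{16}$)
$\frac{143}{126} \left(k{\left(-8 \right)} - 70\right) = \frac{143}{126} \left(\left(9 - - \frac{11}{2}\right) - 70\right) = 143 \cdot \frac{1}{126} \left(\left(9 + \frac{11}{2}\right) - 70\right) = \frac{143 \left(\frac{29}{2} - 70\right)}{126} = \frac{143}{126} \left(- \frac{111}{2}\right) = - \frac{5291}{84}$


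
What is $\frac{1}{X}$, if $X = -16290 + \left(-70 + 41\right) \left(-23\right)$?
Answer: $- \frac{1}{15623} \approx -6.4008 \cdot 10^{-5}$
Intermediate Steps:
$X = -15623$ ($X = -16290 - -667 = -16290 + 667 = -15623$)
$\frac{1}{X} = \frac{1}{-15623} = - \frac{1}{15623}$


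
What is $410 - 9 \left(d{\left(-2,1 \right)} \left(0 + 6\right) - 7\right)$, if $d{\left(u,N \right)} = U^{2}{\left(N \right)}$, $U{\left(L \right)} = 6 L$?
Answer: $-1471$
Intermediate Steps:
$d{\left(u,N \right)} = 36 N^{2}$ ($d{\left(u,N \right)} = \left(6 N\right)^{2} = 36 N^{2}$)
$410 - 9 \left(d{\left(-2,1 \right)} \left(0 + 6\right) - 7\right) = 410 - 9 \left(36 \cdot 1^{2} \left(0 + 6\right) - 7\right) = 410 - 9 \left(36 \cdot 1 \cdot 6 - 7\right) = 410 - 9 \left(36 \cdot 6 - 7\right) = 410 - 9 \left(216 - 7\right) = 410 - 1881 = -1471$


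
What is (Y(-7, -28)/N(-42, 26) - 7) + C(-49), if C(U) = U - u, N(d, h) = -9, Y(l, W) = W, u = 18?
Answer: -638/9 ≈ -70.889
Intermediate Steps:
C(U) = -18 + U (C(U) = U - 1*18 = U - 18 = -18 + U)
(Y(-7, -28)/N(-42, 26) - 7) + C(-49) = (-28/(-9) - 7) + (-18 - 49) = (-28*(-⅑) - 7) - 67 = (28/9 - 7) - 67 = -35/9 - 67 = -638/9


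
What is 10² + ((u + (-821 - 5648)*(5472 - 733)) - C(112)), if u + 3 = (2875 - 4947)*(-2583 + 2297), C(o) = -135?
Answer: -30063767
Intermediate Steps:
u = 592589 (u = -3 + (2875 - 4947)*(-2583 + 2297) = -3 - 2072*(-286) = -3 + 592592 = 592589)
10² + ((u + (-821 - 5648)*(5472 - 733)) - C(112)) = 10² + ((592589 + (-821 - 5648)*(5472 - 733)) - 1*(-135)) = 100 + ((592589 - 6469*4739) + 135) = 100 + ((592589 - 30656591) + 135) = 100 + (-30064002 + 135) = 100 - 30063867 = -30063767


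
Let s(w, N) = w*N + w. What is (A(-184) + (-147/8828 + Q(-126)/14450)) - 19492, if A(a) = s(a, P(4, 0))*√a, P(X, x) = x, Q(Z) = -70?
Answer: -248649192531/12756460 - 368*I*√46 ≈ -19492.0 - 2495.9*I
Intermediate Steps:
s(w, N) = w + N*w (s(w, N) = N*w + w = w + N*w)
A(a) = a^(3/2) (A(a) = (a*(1 + 0))*√a = (a*1)*√a = a*√a = a^(3/2))
(A(-184) + (-147/8828 + Q(-126)/14450)) - 19492 = ((-184)^(3/2) + (-147/8828 - 70/14450)) - 19492 = (-368*I*√46 + (-147*1/8828 - 70*1/14450)) - 19492 = (-368*I*√46 + (-147/8828 - 7/1445)) - 19492 = (-368*I*√46 - 274211/12756460) - 19492 = (-274211/12756460 - 368*I*√46) - 19492 = -248649192531/12756460 - 368*I*√46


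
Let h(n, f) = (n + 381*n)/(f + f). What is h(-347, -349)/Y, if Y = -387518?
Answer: -66277/135243782 ≈ -0.00049006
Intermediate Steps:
h(n, f) = 191*n/f (h(n, f) = (382*n)/((2*f)) = (382*n)*(1/(2*f)) = 191*n/f)
h(-347, -349)/Y = (191*(-347)/(-349))/(-387518) = (191*(-347)*(-1/349))*(-1/387518) = (66277/349)*(-1/387518) = -66277/135243782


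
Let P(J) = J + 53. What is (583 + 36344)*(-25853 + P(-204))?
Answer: -960249708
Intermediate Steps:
P(J) = 53 + J
(583 + 36344)*(-25853 + P(-204)) = (583 + 36344)*(-25853 + (53 - 204)) = 36927*(-25853 - 151) = 36927*(-26004) = -960249708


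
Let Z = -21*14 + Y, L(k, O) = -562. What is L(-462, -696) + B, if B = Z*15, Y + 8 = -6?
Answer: -5182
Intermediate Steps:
Y = -14 (Y = -8 - 6 = -14)
Z = -308 (Z = -21*14 - 14 = -294 - 14 = -308)
B = -4620 (B = -308*15 = -4620)
L(-462, -696) + B = -562 - 4620 = -5182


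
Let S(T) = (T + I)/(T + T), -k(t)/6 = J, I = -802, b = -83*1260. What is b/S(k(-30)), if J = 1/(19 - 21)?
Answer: 627480/799 ≈ 785.33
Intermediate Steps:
b = -104580
J = -½ (J = 1/(-2) = -½ ≈ -0.50000)
k(t) = 3 (k(t) = -6*(-½) = 3)
S(T) = (-802 + T)/(2*T) (S(T) = (T - 802)/(T + T) = (-802 + T)/((2*T)) = (-802 + T)*(1/(2*T)) = (-802 + T)/(2*T))
b/S(k(-30)) = -104580*6/(-802 + 3) = -104580/((½)*(⅓)*(-799)) = -104580/(-799/6) = -104580*(-6/799) = 627480/799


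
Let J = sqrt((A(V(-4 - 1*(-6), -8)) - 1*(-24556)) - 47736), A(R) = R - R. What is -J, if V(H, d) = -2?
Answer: -2*I*sqrt(5795) ≈ -152.25*I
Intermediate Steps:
A(R) = 0
J = 2*I*sqrt(5795) (J = sqrt((0 - 1*(-24556)) - 47736) = sqrt((0 + 24556) - 47736) = sqrt(24556 - 47736) = sqrt(-23180) = 2*I*sqrt(5795) ≈ 152.25*I)
-J = -2*I*sqrt(5795)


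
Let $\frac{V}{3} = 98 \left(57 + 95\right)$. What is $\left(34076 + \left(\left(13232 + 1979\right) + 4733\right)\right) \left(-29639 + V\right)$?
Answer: $812946980$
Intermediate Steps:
$V = 44688$ ($V = 3 \cdot 98 \left(57 + 95\right) = 3 \cdot 98 \cdot 152 = 3 \cdot 14896 = 44688$)
$\left(34076 + \left(\left(13232 + 1979\right) + 4733\right)\right) \left(-29639 + V\right) = \left(34076 + \left(\left(13232 + 1979\right) + 4733\right)\right) \left(-29639 + 44688\right) = \left(34076 + \left(15211 + 4733\right)\right) 15049 = \left(34076 + 19944\right) 15049 = 54020 \cdot 15049 = 812946980$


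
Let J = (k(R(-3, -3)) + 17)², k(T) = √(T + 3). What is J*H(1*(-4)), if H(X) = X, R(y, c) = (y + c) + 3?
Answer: -1156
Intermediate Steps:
R(y, c) = 3 + c + y (R(y, c) = (c + y) + 3 = 3 + c + y)
k(T) = √(3 + T)
J = 289 (J = (√(3 + (3 - 3 - 3)) + 17)² = (√(3 - 3) + 17)² = (√0 + 17)² = (0 + 17)² = 17² = 289)
J*H(1*(-4)) = 289*(1*(-4)) = 289*(-4) = -1156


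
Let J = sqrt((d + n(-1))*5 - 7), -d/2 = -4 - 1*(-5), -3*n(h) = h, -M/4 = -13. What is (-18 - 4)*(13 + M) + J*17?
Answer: -1430 + 17*I*sqrt(138)/3 ≈ -1430.0 + 66.568*I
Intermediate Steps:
M = 52 (M = -4*(-13) = 52)
n(h) = -h/3
d = -2 (d = -2*(-4 - 1*(-5)) = -2*(-4 + 5) = -2*1 = -2)
J = I*sqrt(138)/3 (J = sqrt((-2 - 1/3*(-1))*5 - 7) = sqrt((-2 + 1/3)*5 - 7) = sqrt(-5/3*5 - 7) = sqrt(-25/3 - 7) = sqrt(-46/3) = I*sqrt(138)/3 ≈ 3.9158*I)
(-18 - 4)*(13 + M) + J*17 = (-18 - 4)*(13 + 52) + (I*sqrt(138)/3)*17 = -22*65 + 17*I*sqrt(138)/3 = -1430 + 17*I*sqrt(138)/3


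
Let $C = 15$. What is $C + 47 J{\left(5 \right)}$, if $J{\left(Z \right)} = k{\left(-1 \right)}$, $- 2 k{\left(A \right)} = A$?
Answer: $\frac{77}{2} \approx 38.5$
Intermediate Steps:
$k{\left(A \right)} = - \frac{A}{2}$
$J{\left(Z \right)} = \frac{1}{2}$ ($J{\left(Z \right)} = \left(- \frac{1}{2}\right) \left(-1\right) = \frac{1}{2}$)
$C + 47 J{\left(5 \right)} = 15 + 47 \cdot \frac{1}{2} = 15 + \frac{47}{2} = \frac{77}{2}$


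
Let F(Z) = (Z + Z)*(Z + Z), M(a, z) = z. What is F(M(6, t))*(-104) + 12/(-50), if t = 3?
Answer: -93606/25 ≈ -3744.2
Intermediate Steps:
F(Z) = 4*Z² (F(Z) = (2*Z)*(2*Z) = 4*Z²)
F(M(6, t))*(-104) + 12/(-50) = (4*3²)*(-104) + 12/(-50) = (4*9)*(-104) + 12*(-1/50) = 36*(-104) - 6/25 = -3744 - 6/25 = -93606/25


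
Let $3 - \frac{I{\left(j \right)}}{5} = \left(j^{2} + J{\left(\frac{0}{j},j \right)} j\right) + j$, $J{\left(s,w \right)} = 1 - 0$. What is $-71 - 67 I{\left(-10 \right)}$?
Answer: $25724$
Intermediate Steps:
$J{\left(s,w \right)} = 1$ ($J{\left(s,w \right)} = 1 + 0 = 1$)
$I{\left(j \right)} = 15 - 10 j - 5 j^{2}$ ($I{\left(j \right)} = 15 - 5 \left(\left(j^{2} + 1 j\right) + j\right) = 15 - 5 \left(\left(j^{2} + j\right) + j\right) = 15 - 5 \left(\left(j + j^{2}\right) + j\right) = 15 - 5 \left(j^{2} + 2 j\right) = 15 - \left(5 j^{2} + 10 j\right) = 15 - 10 j - 5 j^{2}$)
$-71 - 67 I{\left(-10 \right)} = -71 - 67 \left(15 - -100 - 5 \left(-10\right)^{2}\right) = -71 - 67 \left(15 + 100 - 500\right) = -71 - -25795 = -71 + 25795 = 25724$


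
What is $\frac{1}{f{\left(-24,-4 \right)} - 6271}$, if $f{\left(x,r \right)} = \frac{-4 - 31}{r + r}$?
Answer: $- \frac{8}{50133} \approx -0.00015958$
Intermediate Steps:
$f{\left(x,r \right)} = - \frac{35}{2 r}$
$\frac{1}{f{\left(-24,-4 \right)} - 6271} = \frac{1}{- \frac{35}{2 \left(-4\right)} - 6271} = \frac{1}{\left(- \frac{35}{2}\right) \left(- \frac{1}{4}\right) - 6271} = \frac{1}{\frac{35}{8} - 6271} = \frac{1}{- \frac{50133}{8}} = - \frac{8}{50133}$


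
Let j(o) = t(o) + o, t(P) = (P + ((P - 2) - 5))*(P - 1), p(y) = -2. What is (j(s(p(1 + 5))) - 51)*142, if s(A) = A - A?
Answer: -6248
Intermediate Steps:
s(A) = 0
t(P) = (-1 + P)*(-7 + 2*P) (t(P) = (P + ((-2 + P) - 5))*(-1 + P) = (P + (-7 + P))*(-1 + P) = (-7 + 2*P)*(-1 + P) = (-1 + P)*(-7 + 2*P))
j(o) = 7 - 8*o + 2*o² (j(o) = (7 - 9*o + 2*o²) + o = 7 - 8*o + 2*o²)
(j(s(p(1 + 5))) - 51)*142 = ((7 - 8*0 + 2*0²) - 51)*142 = ((7 + 0 + 2*0) - 51)*142 = ((7 + 0 + 0) - 51)*142 = (7 - 51)*142 = -44*142 = -6248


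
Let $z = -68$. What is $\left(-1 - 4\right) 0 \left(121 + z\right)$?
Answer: $0$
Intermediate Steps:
$\left(-1 - 4\right) 0 \left(121 + z\right) = \left(-1 - 4\right) 0 \left(121 - 68\right) = \left(-5\right) 0 \cdot 53 = 0 \cdot 53 = 0$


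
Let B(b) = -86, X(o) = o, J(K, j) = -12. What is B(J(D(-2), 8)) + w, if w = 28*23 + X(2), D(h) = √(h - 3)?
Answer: 560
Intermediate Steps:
D(h) = √(-3 + h)
w = 646 (w = 28*23 + 2 = 644 + 2 = 646)
B(J(D(-2), 8)) + w = -86 + 646 = 560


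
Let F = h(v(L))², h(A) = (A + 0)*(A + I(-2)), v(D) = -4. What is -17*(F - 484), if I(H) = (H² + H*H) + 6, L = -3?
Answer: -18972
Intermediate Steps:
I(H) = 6 + 2*H² (I(H) = (H² + H²) + 6 = 2*H² + 6 = 6 + 2*H²)
h(A) = A*(14 + A) (h(A) = (A + 0)*(A + (6 + 2*(-2)²)) = A*(A + (6 + 2*4)) = A*(A + (6 + 8)) = A*(A + 14) = A*(14 + A))
F = 1600 (F = (-4*(14 - 4))² = (-4*10)² = (-40)² = 1600)
-17*(F - 484) = -17*(1600 - 484) = -17*1116 = -18972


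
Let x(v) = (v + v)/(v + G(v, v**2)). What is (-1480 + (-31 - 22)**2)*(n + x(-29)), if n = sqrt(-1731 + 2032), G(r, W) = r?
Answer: 1329 + 1329*sqrt(301) ≈ 24386.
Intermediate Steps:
n = sqrt(301) ≈ 17.349
x(v) = 1 (x(v) = (v + v)/(v + v) = (2*v)/((2*v)) = (2*v)*(1/(2*v)) = 1)
(-1480 + (-31 - 22)**2)*(n + x(-29)) = (-1480 + (-31 - 22)**2)*(sqrt(301) + 1) = (-1480 + (-53)**2)*(1 + sqrt(301)) = (-1480 + 2809)*(1 + sqrt(301)) = 1329*(1 + sqrt(301)) = 1329 + 1329*sqrt(301)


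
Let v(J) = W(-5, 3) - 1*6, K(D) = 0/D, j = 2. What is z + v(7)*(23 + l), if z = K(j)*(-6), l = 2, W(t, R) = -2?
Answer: -200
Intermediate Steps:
K(D) = 0
v(J) = -8 (v(J) = -2 - 1*6 = -2 - 6 = -8)
z = 0 (z = 0*(-6) = 0)
z + v(7)*(23 + l) = 0 - 8*(23 + 2) = 0 - 8*25 = 0 - 200 = -200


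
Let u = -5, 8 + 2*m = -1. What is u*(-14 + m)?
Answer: 185/2 ≈ 92.500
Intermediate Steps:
m = -9/2 (m = -4 + (½)*(-1) = -4 - ½ = -9/2 ≈ -4.5000)
u*(-14 + m) = -5*(-14 - 9/2) = -5*(-37/2) = 185/2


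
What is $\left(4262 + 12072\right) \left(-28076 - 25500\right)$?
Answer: $-875110384$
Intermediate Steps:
$\left(4262 + 12072\right) \left(-28076 - 25500\right) = 16334 \left(-53576\right) = -875110384$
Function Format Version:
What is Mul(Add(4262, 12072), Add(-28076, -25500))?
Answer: -875110384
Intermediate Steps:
Mul(Add(4262, 12072), Add(-28076, -25500)) = Mul(16334, -53576) = -875110384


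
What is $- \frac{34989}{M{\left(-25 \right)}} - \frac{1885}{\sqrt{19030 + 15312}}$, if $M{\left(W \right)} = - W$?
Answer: $- \frac{34989}{25} - \frac{1885 \sqrt{34342}}{34342} \approx -1409.7$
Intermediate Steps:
$- \frac{34989}{M{\left(-25 \right)}} - \frac{1885}{\sqrt{19030 + 15312}} = - \frac{34989}{\left(-1\right) \left(-25\right)} - \frac{1885}{\sqrt{19030 + 15312}} = - \frac{34989}{25} - \frac{1885}{\sqrt{34342}} = \left(-34989\right) \frac{1}{25} - 1885 \frac{\sqrt{34342}}{34342} = - \frac{34989}{25} - \frac{1885 \sqrt{34342}}{34342}$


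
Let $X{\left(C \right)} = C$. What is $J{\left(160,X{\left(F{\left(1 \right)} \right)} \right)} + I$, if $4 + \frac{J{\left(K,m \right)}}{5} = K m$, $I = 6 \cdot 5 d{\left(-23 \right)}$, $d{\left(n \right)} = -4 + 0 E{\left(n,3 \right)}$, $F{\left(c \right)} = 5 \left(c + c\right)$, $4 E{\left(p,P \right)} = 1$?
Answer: $7860$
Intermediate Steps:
$E{\left(p,P \right)} = \frac{1}{4}$ ($E{\left(p,P \right)} = \frac{1}{4} \cdot 1 = \frac{1}{4}$)
$F{\left(c \right)} = 10 c$ ($F{\left(c \right)} = 5 \cdot 2 c = 10 c$)
$d{\left(n \right)} = -4$ ($d{\left(n \right)} = -4 + 0 \cdot \frac{1}{4} = -4 + 0 = -4$)
$I = -120$ ($I = 6 \cdot 5 \left(-4\right) = 30 \left(-4\right) = -120$)
$J{\left(K,m \right)} = -20 + 5 K m$
$J{\left(160,X{\left(F{\left(1 \right)} \right)} \right)} + I = \left(-20 + 5 \cdot 160 \cdot 10 \cdot 1\right) - 120 = \left(-20 + 5 \cdot 160 \cdot 10\right) - 120 = \left(-20 + 8000\right) - 120 = 7980 - 120 = 7860$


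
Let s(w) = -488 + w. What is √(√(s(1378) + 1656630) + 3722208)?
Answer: 2*√(930552 + √103595) ≈ 1929.6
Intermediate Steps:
√(√(s(1378) + 1656630) + 3722208) = √(√((-488 + 1378) + 1656630) + 3722208) = √(√(890 + 1656630) + 3722208) = √(√1657520 + 3722208) = √(4*√103595 + 3722208) = √(3722208 + 4*√103595)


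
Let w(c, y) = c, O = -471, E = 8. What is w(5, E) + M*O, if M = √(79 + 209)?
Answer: 5 - 5652*√2 ≈ -7988.1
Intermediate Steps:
M = 12*√2 (M = √288 = 12*√2 ≈ 16.971)
w(5, E) + M*O = 5 + (12*√2)*(-471) = 5 - 5652*√2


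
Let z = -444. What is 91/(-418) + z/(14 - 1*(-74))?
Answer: -100/19 ≈ -5.2632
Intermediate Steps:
91/(-418) + z/(14 - 1*(-74)) = 91/(-418) - 444/(14 - 1*(-74)) = 91*(-1/418) - 444/(14 + 74) = -91/418 - 444/88 = -91/418 - 444*1/88 = -91/418 - 111/22 = -100/19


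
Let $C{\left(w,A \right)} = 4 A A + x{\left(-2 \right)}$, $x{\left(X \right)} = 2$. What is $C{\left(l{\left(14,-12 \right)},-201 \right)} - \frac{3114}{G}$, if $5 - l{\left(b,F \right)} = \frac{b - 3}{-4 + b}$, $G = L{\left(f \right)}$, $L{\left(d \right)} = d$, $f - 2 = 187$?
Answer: $\frac{3393380}{21} \approx 1.6159 \cdot 10^{5}$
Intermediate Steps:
$f = 189$ ($f = 2 + 187 = 189$)
$G = 189$
$l{\left(b,F \right)} = 5 - \frac{-3 + b}{-4 + b}$ ($l{\left(b,F \right)} = 5 - \frac{b - 3}{-4 + b} = 5 - \frac{-3 + b}{-4 + b}$)
$C{\left(w,A \right)} = 2 + 4 A^{2}$ ($C{\left(w,A \right)} = 4 A A + 2 = 4 A^{2} + 2 = 2 + 4 A^{2}$)
$C{\left(l{\left(14,-12 \right)},-201 \right)} - \frac{3114}{G} = \left(2 + 4 \left(-201\right)^{2}\right) - \frac{3114}{189} = \left(2 + 4 \cdot 40401\right) - \frac{346}{21} = \left(2 + 161604\right) - \frac{346}{21} = 161606 - \frac{346}{21} = \frac{3393380}{21}$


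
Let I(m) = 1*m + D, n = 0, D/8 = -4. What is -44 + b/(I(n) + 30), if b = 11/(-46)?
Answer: -4037/92 ≈ -43.880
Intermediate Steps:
b = -11/46 (b = 11*(-1/46) = -11/46 ≈ -0.23913)
D = -32 (D = 8*(-4) = -32)
I(m) = -32 + m (I(m) = 1*m - 32 = m - 32 = -32 + m)
-44 + b/(I(n) + 30) = -44 - 11/46/((-32 + 0) + 30) = -44 - 11/46/(-32 + 30) = -44 - 11/46/(-2) = -44 - ½*(-11/46) = -44 + 11/92 = -4037/92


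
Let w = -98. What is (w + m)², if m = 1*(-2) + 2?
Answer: 9604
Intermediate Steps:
m = 0 (m = -2 + 2 = 0)
(w + m)² = (-98 + 0)² = (-98)² = 9604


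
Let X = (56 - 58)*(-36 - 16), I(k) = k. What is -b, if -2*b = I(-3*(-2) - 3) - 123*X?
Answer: -12789/2 ≈ -6394.5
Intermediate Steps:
X = 104 (X = -2*(-52) = 104)
b = 12789/2 (b = -((-3*(-2) - 3) - 123*104)/2 = -((6 - 3) - 12792)/2 = -(3 - 12792)/2 = -½*(-12789) = 12789/2 ≈ 6394.5)
-b = -1*12789/2 = -12789/2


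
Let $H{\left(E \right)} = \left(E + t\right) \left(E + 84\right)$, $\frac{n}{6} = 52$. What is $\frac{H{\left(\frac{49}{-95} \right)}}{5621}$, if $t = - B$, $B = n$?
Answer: $- \frac{3057967}{658825} \approx -4.6415$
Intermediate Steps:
$n = 312$ ($n = 6 \cdot 52 = 312$)
$B = 312$
$t = -312$ ($t = \left(-1\right) 312 = -312$)
$H{\left(E \right)} = \left(-312 + E\right) \left(84 + E\right)$ ($H{\left(E \right)} = \left(E - 312\right) \left(E + 84\right) = \left(-312 + E\right) \left(84 + E\right)$)
$\frac{H{\left(\frac{49}{-95} \right)}}{5621} = \frac{-26208 + \left(\frac{49}{-95}\right)^{2} - 228 \frac{49}{-95}}{5621} = \left(-26208 + \left(49 \left(- \frac{1}{95}\right)\right)^{2} - 228 \cdot 49 \left(- \frac{1}{95}\right)\right) \frac{1}{5621} = \left(-26208 + \left(- \frac{49}{95}\right)^{2} - - \frac{588}{5}\right) \frac{1}{5621} = \left(-26208 + \frac{2401}{9025} + \frac{588}{5}\right) \frac{1}{5621} = \left(- \frac{235463459}{9025}\right) \frac{1}{5621} = - \frac{3057967}{658825}$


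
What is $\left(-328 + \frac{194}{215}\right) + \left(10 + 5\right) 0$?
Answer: $- \frac{70326}{215} \approx -327.1$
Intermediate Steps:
$\left(-328 + \frac{194}{215}\right) + \left(10 + 5\right) 0 = \left(-328 + 194 \cdot \frac{1}{215}\right) + 15 \cdot 0 = \left(-328 + \frac{194}{215}\right) + 0 = - \frac{70326}{215} + 0 = - \frac{70326}{215}$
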